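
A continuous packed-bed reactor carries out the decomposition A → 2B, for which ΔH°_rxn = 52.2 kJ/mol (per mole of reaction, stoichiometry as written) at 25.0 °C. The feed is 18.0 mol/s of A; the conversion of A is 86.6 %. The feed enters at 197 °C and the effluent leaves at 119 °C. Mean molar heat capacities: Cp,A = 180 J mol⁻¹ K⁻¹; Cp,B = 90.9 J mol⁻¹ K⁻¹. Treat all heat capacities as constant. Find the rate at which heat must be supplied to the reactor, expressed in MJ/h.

Extent of reaction ξ = 0.866 × 18.0 = 15.588 mol/s
Reaction term: ξ·ΔH°_rxn = 15.588 × 52.2 = 813.69 kJ/s
Sensible, feed 197→25 °C: -557.28 kJ/s
Outlet flows (mol/s): A 2.412, B 31.176
Sensible, products 25→119 °C: 307.2 kJ/s
Q = ΔH = 563.61 kJ/s = 563.61 kW
Heat supplied = 2029 MJ/h

Q_in = 2030 MJ/h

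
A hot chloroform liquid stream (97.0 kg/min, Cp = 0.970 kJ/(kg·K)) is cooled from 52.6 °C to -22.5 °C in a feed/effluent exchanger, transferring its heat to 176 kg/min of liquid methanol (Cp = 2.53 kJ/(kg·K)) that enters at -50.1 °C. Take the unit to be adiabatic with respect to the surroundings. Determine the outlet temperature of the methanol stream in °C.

T_c,out = -34.2 °C

Heat released by hot stream: Q = 97.0 × 0.970 × (52.6 − -22.5) = 7066.2 kJ/min
Energy balance on cold side (adiabatic exchanger): Q = ṁ_c·Cp_c·(T_c,out − T_c,in)
T_c,out = -50.1 + 7066.2/(176 × 2.53) = -34.231 °C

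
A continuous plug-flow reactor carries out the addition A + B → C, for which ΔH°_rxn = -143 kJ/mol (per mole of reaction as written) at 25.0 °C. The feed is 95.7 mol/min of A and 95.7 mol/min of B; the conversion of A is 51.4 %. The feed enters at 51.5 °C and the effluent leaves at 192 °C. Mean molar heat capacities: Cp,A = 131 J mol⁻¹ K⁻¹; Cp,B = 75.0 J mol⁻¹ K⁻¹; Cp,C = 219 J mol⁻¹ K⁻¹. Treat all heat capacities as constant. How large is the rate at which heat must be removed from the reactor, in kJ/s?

Q_out = 69.3 kJ/s

Extent of reaction ξ = 0.514 × 95.7 = 49.19 mol/min
Reaction term: ξ·ΔH°_rxn = 49.19 × -143 = -7034.1 kJ/min
Sensible, feed 51.5→25 °C: -522.43 kJ/min
Outlet flows (mol/min): A 46.51, B 46.51, C 49.19
Sensible, products 25→192 °C: 3399.1 kJ/min
Q = ΔH = -4157.5 kJ/min = -69.292 kW
Heat removed = 69.292 kJ/s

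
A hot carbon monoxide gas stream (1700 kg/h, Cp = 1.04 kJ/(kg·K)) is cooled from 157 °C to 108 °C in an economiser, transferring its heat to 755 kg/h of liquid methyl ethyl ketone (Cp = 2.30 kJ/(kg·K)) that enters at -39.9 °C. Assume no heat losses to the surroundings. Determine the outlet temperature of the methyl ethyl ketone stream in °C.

T_c,out = 9.99 °C

Heat released by hot stream: Q = 1700 × 1.04 × (157 − 108) = 86632 kJ/h
Energy balance on cold side (adiabatic exchanger): Q = ṁ_c·Cp_c·(T_c,out − T_c,in)
T_c,out = -39.9 + 86632/(755 × 2.30) = 9.9889 °C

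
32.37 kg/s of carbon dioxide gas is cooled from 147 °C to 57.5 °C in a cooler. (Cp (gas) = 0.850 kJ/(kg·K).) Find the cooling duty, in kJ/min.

Q = ṁ·Cp·ΔT = 32.37 × 0.850 × (57.5 − 147) = -2462.5 kJ/s
Cooling duty = 147750 kJ/min

Q_c = 148000 kJ/min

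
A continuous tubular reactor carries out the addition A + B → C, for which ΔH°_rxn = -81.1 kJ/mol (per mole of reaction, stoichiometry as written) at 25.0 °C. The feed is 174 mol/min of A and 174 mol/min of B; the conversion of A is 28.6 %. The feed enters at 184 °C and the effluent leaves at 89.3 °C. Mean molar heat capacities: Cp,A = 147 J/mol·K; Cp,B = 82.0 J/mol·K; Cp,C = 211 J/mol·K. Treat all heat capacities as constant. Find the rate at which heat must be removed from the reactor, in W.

Extent of reaction ξ = 0.286 × 174 = 49.764 mol/min
Reaction term: ξ·ΔH°_rxn = 49.764 × -81.1 = -4035.9 kJ/min
Sensible, feed 184→25 °C: -6335.5 kJ/min
Outlet flows (mol/min): A 124.24, B 124.24, C 49.764
Sensible, products 25→89.3 °C: 2504.5 kJ/min
Q = ΔH = -7866.9 kJ/min = -131.11 kW
Heat removed = 131110 W

Q_out = 131000 W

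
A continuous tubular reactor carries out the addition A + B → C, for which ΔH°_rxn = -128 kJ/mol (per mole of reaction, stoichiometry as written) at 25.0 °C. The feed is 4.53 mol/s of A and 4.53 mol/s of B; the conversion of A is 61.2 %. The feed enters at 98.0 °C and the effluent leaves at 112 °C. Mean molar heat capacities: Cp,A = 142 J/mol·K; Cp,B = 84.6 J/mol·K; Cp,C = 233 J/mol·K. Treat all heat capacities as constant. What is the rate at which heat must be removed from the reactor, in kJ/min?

Extent of reaction ξ = 0.612 × 4.53 = 2.7724 mol/s
Reaction term: ξ·ΔH°_rxn = 2.7724 × -128 = -354.86 kJ/s
Sensible, feed 98.0→25 °C: -74.934 kJ/s
Outlet flows (mol/s): A 1.7576, B 1.7576, C 2.7724
Sensible, products 25→112 °C: 90.849 kJ/s
Q = ΔH = -338.95 kJ/s = -338.95 kW
Heat removed = 20337 kJ/min

Q_out = 20300 kJ/min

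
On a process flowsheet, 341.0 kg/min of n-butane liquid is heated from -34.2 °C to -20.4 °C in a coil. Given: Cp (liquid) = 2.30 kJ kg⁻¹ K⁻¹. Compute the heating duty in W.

Q = ṁ·Cp·ΔT = 341.0 × 2.30 × (-20.4 − -34.2) = 10823 kJ/min
Converting: 10823 / 60 s = 180.39 kW
Heating duty = 180390 W

Q = 180000 W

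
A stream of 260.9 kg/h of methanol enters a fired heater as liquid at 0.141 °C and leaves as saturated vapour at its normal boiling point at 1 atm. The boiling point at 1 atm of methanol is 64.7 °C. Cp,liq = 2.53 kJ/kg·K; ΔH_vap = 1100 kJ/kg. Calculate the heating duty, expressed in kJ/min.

Q = 5490 kJ/min

liquid 0.141→64.7 °C: 163.33 kJ/kg
vaporisation at 64.7 °C: 1100 kJ/kg
Δh = 163.33 + 1100 = 1263.3 kJ/kg
Q = ṁ·Δh = 260.9 kg/h × 1263.3 kJ/kg = 329600 kJ/h
|Q| = 91.557 kW = 5493.4 kJ/min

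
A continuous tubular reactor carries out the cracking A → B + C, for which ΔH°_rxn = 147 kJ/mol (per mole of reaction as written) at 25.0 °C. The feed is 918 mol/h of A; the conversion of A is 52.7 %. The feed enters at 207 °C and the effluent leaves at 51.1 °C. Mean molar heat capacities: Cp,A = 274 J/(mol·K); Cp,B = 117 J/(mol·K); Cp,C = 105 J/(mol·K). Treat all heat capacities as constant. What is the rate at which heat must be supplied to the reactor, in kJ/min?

Extent of reaction ξ = 0.527 × 918 = 483.79 mol/h
Reaction term: ξ·ΔH°_rxn = 483.79 × 147 = 71117 kJ/h
Sensible, feed 207→25 °C: -45779 kJ/h
Outlet flows (mol/h): A 434.21, B 483.79, C 483.79
Sensible, products 25→51.1 °C: 5908.4 kJ/h
Q = ΔH = 31246 kJ/h = 8.6795 kW
Heat supplied = 520.77 kJ/min

Q_in = 521 kJ/min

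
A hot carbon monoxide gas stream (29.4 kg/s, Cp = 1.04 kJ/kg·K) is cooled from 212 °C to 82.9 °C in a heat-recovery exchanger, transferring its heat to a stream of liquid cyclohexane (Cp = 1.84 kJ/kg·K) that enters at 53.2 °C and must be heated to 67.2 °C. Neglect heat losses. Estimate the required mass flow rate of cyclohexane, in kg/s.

ṁ_c = 153 kg/s

Heat released by hot stream: Q = 29.4 × 1.04 × (212 − 82.9) = 3947.4 kJ/s
Energy balance on cold side (adiabatic exchanger): Q = ṁ_c·Cp_c·(T_c,out − T_c,in)
ṁ_c = 3947.4 / [1.84 × (67.2 − 53.2)] = 153.24 kg/s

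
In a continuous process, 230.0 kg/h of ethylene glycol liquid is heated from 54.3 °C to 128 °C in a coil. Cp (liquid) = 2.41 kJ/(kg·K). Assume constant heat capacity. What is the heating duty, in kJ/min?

Q = ṁ·Cp·ΔT = 230.0 × 2.41 × (128 − 54.3) = 40852 kJ/h
Converting: 40852 / 3600 s = 11.348 kW
Heating duty = 680.87 kJ/min

Q = 681 kJ/min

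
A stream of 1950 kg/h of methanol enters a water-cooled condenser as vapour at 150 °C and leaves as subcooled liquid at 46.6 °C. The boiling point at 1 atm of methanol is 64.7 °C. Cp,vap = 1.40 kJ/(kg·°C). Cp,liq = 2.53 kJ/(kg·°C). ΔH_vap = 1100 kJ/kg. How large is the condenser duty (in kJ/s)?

vapour 150→64.7 °C: -119.42 kJ/kg
condensation at 64.7 °C: -1100 kJ/kg
liquid 64.7→46.6 °C: -45.793 kJ/kg
Δh = -119.42 + -1100 + -45.793 = -1265.2 kJ/kg
Q = ṁ·Δh = 1950 kg/h × -1265.2 kJ/kg = -2.4672e+06 kJ/h
|Q| = 685.32 kW

Q_c = 685 kJ/s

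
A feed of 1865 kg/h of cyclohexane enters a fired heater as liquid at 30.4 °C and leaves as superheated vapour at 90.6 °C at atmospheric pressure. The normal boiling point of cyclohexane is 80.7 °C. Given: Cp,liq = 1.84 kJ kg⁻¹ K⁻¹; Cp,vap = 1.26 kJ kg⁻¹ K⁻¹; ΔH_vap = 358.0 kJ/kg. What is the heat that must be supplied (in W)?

liquid 30.4→80.7 °C: 92.552 kJ/kg
vaporisation at 80.7 °C: 358 kJ/kg
vapour 80.7→90.6 °C: 12.474 kJ/kg
Δh = 92.552 + 358 + 12.474 = 463.03 kJ/kg
Q = ṁ·Δh = 1865 kg/h × 463.03 kJ/kg = 863540 kJ/h
|Q| = 239.87 kW = 239870 W

Q = 240000 W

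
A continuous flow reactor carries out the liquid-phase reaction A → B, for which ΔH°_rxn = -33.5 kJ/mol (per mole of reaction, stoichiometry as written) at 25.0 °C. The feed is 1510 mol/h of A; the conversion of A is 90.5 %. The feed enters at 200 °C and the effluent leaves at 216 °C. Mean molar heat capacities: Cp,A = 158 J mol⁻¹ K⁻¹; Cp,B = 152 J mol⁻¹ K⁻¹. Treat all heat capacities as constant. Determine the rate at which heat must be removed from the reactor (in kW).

Q_out = 12.1 kW

Extent of reaction ξ = 0.905 × 1510 = 1366.5 mol/h
Reaction term: ξ·ΔH°_rxn = 1366.5 × -33.5 = -45779 kJ/h
Sensible, feed 200→25 °C: -41752 kJ/h
Outlet flows (mol/h): A 143.45, B 1366.5
Sensible, products 25→216 °C: 44003 kJ/h
Q = ΔH = -43528 kJ/h = -12.091 kW
Heat removed = 12.091 kW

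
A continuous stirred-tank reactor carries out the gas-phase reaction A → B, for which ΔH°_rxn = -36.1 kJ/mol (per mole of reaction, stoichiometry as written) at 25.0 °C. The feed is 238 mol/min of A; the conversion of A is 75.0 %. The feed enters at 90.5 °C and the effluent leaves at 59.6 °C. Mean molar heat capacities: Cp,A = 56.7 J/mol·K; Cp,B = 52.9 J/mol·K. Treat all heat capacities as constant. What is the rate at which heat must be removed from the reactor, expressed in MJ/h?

Q_out = 413 MJ/h

Extent of reaction ξ = 0.750 × 238 = 178.5 mol/min
Reaction term: ξ·ΔH°_rxn = 178.5 × -36.1 = -6443.9 kJ/min
Sensible, feed 90.5→25 °C: -883.9 kJ/min
Outlet flows (mol/min): A 59.5, B 178.5
Sensible, products 25→59.6 °C: 443.44 kJ/min
Q = ΔH = -6884.3 kJ/min = -114.74 kW
Heat removed = 413.06 MJ/h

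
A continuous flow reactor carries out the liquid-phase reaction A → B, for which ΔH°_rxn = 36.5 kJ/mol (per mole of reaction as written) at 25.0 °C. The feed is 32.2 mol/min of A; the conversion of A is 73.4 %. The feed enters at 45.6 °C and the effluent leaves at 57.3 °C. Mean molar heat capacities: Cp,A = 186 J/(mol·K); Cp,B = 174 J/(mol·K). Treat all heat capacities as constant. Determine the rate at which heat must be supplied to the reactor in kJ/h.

Extent of reaction ξ = 0.734 × 32.2 = 23.635 mol/min
Reaction term: ξ·ΔH°_rxn = 23.635 × 36.5 = 862.67 kJ/min
Sensible, feed 45.6→25 °C: -123.38 kJ/min
Outlet flows (mol/min): A 8.5652, B 23.635
Sensible, products 25→57.3 °C: 184.29 kJ/min
Q = ΔH = 923.58 kJ/min = 15.393 kW
Heat supplied = 55415 kJ/h

Q_in = 55400 kJ/h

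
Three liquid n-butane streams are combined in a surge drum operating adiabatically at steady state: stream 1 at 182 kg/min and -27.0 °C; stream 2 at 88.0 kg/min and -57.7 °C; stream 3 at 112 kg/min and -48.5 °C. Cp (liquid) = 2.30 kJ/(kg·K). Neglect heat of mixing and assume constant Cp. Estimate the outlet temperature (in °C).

Adiabatic, steady state ⇒ Σ ṁᵢCp,ᵢ(T_out − Tᵢ) = 0
Σ ṁᵢCp,ᵢTᵢ = 182×2.30×-27.0 + 88.0×2.30×-57.7 + 112×2.30×-48.5 = -35474
Σ ṁᵢCp,ᵢ = 182×2.30 + 88.0×2.30 + 112×2.30 = 878.6
T_out = -35474 / 878.6 = -40.376 °C

T_out = -40.4 °C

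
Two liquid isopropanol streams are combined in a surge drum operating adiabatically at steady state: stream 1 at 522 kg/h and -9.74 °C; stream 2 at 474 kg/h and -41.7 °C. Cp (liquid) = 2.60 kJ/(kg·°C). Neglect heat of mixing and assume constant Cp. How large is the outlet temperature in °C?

No heat crosses the boundary, so H_out = H_in.
T_out = Σ ṁᵢCp,ᵢTᵢ / Σ ṁᵢCp,ᵢ
      = -64610 / 2589.6 = -24.95 °C

T_out = -24.9 °C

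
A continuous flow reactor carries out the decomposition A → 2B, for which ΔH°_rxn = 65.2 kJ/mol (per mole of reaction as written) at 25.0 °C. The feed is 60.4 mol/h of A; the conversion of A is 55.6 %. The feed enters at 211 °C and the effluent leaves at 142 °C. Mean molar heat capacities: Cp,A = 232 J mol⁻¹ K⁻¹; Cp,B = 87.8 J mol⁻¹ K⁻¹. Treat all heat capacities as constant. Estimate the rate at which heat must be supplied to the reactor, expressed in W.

Extent of reaction ξ = 0.556 × 60.4 = 33.582 mol/h
Reaction term: ξ·ΔH°_rxn = 33.582 × 65.2 = 2189.6 kJ/h
Sensible, feed 211→25 °C: -2606.4 kJ/h
Outlet flows (mol/h): A 26.818, B 67.165
Sensible, products 25→142 °C: 1417.9 kJ/h
Q = ΔH = 1001.1 kJ/h = 0.27808 kW
Heat supplied = 278.08 W

Q_in = 278 W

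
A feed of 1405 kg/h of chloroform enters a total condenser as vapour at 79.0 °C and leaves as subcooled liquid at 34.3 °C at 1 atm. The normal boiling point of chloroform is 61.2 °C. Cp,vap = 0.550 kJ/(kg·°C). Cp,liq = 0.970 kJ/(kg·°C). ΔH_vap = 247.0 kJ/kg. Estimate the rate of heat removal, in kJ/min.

Q_c = 6620 kJ/min

vapour 79.0→61.2 °C: -9.79 kJ/kg
condensation at 61.2 °C: -247 kJ/kg
liquid 61.2→34.3 °C: -26.093 kJ/kg
Δh = -9.79 + -247 + -26.093 = -282.88 kJ/kg
Q = ṁ·Δh = 1405 kg/h × -282.88 kJ/kg = -397450 kJ/h
|Q| = 110.4 kW = 6624.2 kJ/min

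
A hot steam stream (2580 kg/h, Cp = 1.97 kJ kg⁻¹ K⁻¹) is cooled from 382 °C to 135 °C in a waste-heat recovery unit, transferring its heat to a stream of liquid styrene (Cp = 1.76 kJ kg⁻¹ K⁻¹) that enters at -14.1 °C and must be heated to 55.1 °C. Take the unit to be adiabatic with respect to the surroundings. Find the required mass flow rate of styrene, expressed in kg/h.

ṁ_c = 10300 kg/h

Heat released by hot stream: Q = 2580 × 1.97 × (382 − 135) = 1.2554e+06 kJ/h
Energy balance on cold side (adiabatic exchanger): Q = ṁ_c·Cp_c·(T_c,out − T_c,in)
ṁ_c = 1.2554e+06 / [1.76 × (55.1 − -14.1)] = 10308 kg/h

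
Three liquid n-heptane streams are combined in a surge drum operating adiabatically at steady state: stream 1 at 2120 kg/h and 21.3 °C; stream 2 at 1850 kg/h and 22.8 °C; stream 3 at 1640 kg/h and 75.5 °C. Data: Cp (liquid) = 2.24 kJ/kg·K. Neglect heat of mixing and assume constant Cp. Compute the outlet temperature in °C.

Adiabatic, steady state ⇒ Σ ṁᵢCp,ᵢ(T_out − Tᵢ) = 0
T_out = Σ ṁᵢCp,ᵢTᵢ / Σ ṁᵢCp,ᵢ
      = 472990 / 12566 = 37.639 °C

T_out = 37.6 °C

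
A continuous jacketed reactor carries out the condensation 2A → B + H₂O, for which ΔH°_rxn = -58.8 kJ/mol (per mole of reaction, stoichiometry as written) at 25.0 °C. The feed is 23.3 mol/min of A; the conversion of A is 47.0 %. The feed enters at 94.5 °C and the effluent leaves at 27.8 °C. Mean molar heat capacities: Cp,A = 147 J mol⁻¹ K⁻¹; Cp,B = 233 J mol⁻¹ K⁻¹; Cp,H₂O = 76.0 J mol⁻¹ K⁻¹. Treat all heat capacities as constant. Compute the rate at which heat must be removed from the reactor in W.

Q_out = 9170 W

Extent of reaction ξ = 0.470 × 23.3 / 2 = 5.4755 mol/min
Reaction term: ξ·ΔH°_rxn = 5.4755 × -58.8 = -321.96 kJ/min
Sensible, feed 94.5→25 °C: -238.04 kJ/min
Outlet flows (mol/min): A 12.349, B 5.4755, H₂O 5.4755
Sensible, products 25→27.8 °C: 9.8203 kJ/min
Q = ΔH = -550.18 kJ/min = -9.1697 kW
Heat removed = 9169.7 W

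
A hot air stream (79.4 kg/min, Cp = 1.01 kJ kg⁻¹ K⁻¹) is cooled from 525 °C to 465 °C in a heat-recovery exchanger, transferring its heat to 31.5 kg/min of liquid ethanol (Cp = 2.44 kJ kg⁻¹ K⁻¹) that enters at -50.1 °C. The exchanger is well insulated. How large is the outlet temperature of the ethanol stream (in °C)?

T_c,out = 12.5 °C

Heat released by hot stream: Q = 79.4 × 1.01 × (525 − 465) = 4811.6 kJ/min
Energy balance on cold side (adiabatic exchanger): Q = ṁ_c·Cp_c·(T_c,out − T_c,in)
T_c,out = -50.1 + 4811.6/(31.5 × 2.44) = 12.503 °C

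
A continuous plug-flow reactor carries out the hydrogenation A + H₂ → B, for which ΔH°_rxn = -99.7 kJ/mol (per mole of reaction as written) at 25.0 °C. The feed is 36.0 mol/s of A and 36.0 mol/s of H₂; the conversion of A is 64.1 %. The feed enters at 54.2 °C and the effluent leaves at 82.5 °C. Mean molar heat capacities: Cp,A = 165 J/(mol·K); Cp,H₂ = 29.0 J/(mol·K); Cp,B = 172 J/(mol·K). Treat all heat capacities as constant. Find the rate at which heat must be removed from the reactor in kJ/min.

Q_out = 128000 kJ/min

Extent of reaction ξ = 0.641 × 36.0 = 23.076 mol/s
Reaction term: ξ·ΔH°_rxn = 23.076 × -99.7 = -2300.7 kJ/s
Sensible, feed 54.2→25 °C: -203.93 kJ/s
Outlet flows (mol/s): A 12.924, H₂ 12.924, B 23.076
Sensible, products 25→82.5 °C: 372.39 kJ/s
Q = ΔH = -2132.2 kJ/s = -2132.2 kW
Heat removed = 127930 kJ/min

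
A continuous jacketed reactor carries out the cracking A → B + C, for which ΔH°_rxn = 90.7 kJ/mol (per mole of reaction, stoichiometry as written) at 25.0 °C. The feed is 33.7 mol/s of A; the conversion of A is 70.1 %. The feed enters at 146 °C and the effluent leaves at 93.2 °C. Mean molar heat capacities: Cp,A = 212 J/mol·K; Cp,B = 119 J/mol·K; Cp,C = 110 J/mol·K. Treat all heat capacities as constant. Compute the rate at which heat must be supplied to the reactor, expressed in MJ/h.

Q_in = 6450 MJ/h

Extent of reaction ξ = 0.701 × 33.7 = 23.624 mol/s
Reaction term: ξ·ΔH°_rxn = 23.624 × 90.7 = 2142.7 kJ/s
Sensible, feed 146→25 °C: -864.47 kJ/s
Outlet flows (mol/s): A 10.076, B 23.624, C 23.624
Sensible, products 25→93.2 °C: 514.64 kJ/s
Q = ΔH = 1792.8 kJ/s = 1792.8 kW
Heat supplied = 6454.2 MJ/h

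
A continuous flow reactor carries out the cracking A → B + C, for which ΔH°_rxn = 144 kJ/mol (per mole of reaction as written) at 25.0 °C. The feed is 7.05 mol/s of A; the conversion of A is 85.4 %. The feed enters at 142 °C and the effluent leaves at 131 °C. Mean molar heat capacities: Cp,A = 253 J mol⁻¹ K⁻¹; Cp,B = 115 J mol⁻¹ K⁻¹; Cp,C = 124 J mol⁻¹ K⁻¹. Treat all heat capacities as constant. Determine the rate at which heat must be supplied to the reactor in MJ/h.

Extent of reaction ξ = 0.854 × 7.05 = 6.0207 mol/s
Reaction term: ξ·ΔH°_rxn = 6.0207 × 144 = 866.98 kJ/s
Sensible, feed 142→25 °C: -208.69 kJ/s
Outlet flows (mol/s): A 1.0293, B 6.0207, C 6.0207
Sensible, products 25→131 °C: 180.13 kJ/s
Q = ΔH = 838.43 kJ/s = 838.43 kW
Heat supplied = 3018.3 MJ/h

Q_in = 3020 MJ/h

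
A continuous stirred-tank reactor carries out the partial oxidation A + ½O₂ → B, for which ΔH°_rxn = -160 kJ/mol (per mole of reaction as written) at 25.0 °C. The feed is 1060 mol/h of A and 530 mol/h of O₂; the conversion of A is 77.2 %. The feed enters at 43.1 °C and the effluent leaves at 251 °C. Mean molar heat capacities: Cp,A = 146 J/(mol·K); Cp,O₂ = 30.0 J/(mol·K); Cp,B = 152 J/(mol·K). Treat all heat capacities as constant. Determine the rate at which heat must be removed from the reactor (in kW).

Q_out = 27.0 kW

Extent of reaction ξ = 0.772 × 1060 = 818.32 mol/h
Reaction term: ξ·ΔH°_rxn = 818.32 × -160 = -130930 kJ/h
Sensible, feed 43.1→25 °C: -3088.9 kJ/h
Outlet flows (mol/h): A 241.68, O₂ 120.84, B 818.32
Sensible, products 25→251 °C: 36905 kJ/h
Q = ΔH = -97115 kJ/h = -26.977 kW
Heat removed = 26.977 kW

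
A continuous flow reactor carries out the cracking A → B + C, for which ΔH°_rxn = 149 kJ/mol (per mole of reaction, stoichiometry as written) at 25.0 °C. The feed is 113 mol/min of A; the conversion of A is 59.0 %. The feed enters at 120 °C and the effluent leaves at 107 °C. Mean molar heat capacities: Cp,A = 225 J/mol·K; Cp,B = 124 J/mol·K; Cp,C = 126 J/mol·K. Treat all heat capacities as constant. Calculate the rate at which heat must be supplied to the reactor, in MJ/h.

Extent of reaction ξ = 0.590 × 113 = 66.67 mol/min
Reaction term: ξ·ΔH°_rxn = 66.67 × 149 = 9933.8 kJ/min
Sensible, feed 120→25 °C: -2415.4 kJ/min
Outlet flows (mol/min): A 46.33, B 66.67, C 66.67
Sensible, products 25→107 °C: 2221.5 kJ/min
Q = ΔH = 9740 kJ/min = 162.33 kW
Heat supplied = 584.4 MJ/h

Q_in = 584 MJ/h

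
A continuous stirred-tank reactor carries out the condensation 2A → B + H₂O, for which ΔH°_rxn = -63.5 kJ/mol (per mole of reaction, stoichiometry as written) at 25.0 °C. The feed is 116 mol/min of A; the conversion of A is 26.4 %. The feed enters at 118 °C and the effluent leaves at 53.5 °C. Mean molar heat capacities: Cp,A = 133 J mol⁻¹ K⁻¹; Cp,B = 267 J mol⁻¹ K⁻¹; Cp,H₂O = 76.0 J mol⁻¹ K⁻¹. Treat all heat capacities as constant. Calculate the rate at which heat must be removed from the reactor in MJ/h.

Extent of reaction ξ = 0.264 × 116 / 2 = 15.312 mol/min
Reaction term: ξ·ΔH°_rxn = 15.312 × -63.5 = -972.31 kJ/min
Sensible, feed 118→25 °C: -1434.8 kJ/min
Outlet flows (mol/min): A 85.376, B 15.312, H₂O 15.312
Sensible, products 25→53.5 °C: 473.3 kJ/min
Q = ΔH = -1933.8 kJ/min = -32.23 kW
Heat removed = 116.03 MJ/h

Q_out = 116 MJ/h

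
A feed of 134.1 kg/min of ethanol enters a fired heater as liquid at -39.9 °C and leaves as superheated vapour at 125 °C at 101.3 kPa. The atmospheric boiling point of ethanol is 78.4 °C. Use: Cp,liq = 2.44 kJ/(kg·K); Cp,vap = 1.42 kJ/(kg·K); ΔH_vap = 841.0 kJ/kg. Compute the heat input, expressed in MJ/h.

Q = 9620 MJ/h

liquid -39.9→78.4 °C: 288.65 kJ/kg
vaporisation at 78.4 °C: 841 kJ/kg
vapour 78.4→125 °C: 66.172 kJ/kg
Δh = 288.65 + 841 + 66.172 = 1195.8 kJ/kg
Q = ṁ·Δh = 134.1 kg/min × 1195.8 kJ/kg = 160360 kJ/min
|Q| = 2672.7 kW = 9621.6 MJ/h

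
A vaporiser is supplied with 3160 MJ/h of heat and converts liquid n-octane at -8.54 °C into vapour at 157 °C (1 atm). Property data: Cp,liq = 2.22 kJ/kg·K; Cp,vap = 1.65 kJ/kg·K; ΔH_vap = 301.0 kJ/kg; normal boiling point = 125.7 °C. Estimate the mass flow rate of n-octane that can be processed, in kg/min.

Δh = 2.22×(125.7−-8.54) + 301.0 + 1.65×(157−125.7) = 650.66 kJ/kg
Q = 3160 MJ/h = 877.78 kJ/s = 52667 kJ/min
ṁ = Q/Δh = 52667 / 650.66 = 80.944 kg/min

ṁ = 80.9 kg/min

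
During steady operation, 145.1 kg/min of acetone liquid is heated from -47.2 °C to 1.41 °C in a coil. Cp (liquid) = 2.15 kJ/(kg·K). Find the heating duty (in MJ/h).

Q = ṁ·Cp·ΔT = 145.1 × 2.15 × (1.41 − -47.2) = 15165 kJ/min
Converting: 15165 / 60 s = 252.74 kW
Heating duty = 909.88 MJ/h

Q = 910 MJ/h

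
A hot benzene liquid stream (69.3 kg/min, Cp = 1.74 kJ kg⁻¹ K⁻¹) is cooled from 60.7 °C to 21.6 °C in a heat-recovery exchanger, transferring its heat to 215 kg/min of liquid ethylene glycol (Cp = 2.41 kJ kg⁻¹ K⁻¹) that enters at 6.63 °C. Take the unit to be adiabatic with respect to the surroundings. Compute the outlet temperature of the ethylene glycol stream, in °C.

T_c,out = 15.7 °C

Heat released by hot stream: Q = 69.3 × 1.74 × (60.7 − 21.6) = 4714.8 kJ/min
Energy balance on cold side (adiabatic exchanger): Q = ṁ_c·Cp_c·(T_c,out − T_c,in)
T_c,out = 6.63 + 4714.8/(215 × 2.41) = 15.729 °C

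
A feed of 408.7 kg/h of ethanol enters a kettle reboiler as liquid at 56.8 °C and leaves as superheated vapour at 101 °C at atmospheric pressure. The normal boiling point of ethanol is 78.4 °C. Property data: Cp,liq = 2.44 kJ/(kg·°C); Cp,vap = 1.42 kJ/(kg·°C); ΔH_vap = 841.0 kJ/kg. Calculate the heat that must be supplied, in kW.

liquid 56.8→78.4 °C: 52.704 kJ/kg
vaporisation at 78.4 °C: 841 kJ/kg
vapour 78.4→101 °C: 32.092 kJ/kg
Δh = 52.704 + 841 + 32.092 = 925.8 kJ/kg
Q = ṁ·Δh = 408.7 kg/h × 925.8 kJ/kg = 378370 kJ/h
|Q| = 105.1 kW

Q = 105 kW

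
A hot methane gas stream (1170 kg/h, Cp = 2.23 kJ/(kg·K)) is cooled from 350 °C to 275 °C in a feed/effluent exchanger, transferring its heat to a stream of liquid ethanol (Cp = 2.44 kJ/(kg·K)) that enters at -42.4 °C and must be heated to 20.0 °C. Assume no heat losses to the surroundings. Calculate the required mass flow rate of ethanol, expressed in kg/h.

ṁ_c = 1290 kg/h

Heat released by hot stream: Q = 1170 × 2.23 × (350 − 275) = 195680 kJ/h
Energy balance on cold side (adiabatic exchanger): Q = ṁ_c·Cp_c·(T_c,out − T_c,in)
ṁ_c = 195680 / [2.44 × (20.0 − -42.4)] = 1285.2 kg/h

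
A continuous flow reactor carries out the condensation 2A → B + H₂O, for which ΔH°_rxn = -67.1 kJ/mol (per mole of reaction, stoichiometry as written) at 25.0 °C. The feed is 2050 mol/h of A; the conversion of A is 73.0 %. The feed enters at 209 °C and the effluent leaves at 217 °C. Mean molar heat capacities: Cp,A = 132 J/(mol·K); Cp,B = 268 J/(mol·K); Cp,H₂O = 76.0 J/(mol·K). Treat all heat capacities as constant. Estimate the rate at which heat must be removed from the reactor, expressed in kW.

Q_out = 10.2 kW

Extent of reaction ξ = 0.730 × 2050 / 2 = 748.25 mol/h
Reaction term: ξ·ΔH°_rxn = 748.25 × -67.1 = -50208 kJ/h
Sensible, feed 209→25 °C: -49790 kJ/h
Outlet flows (mol/h): A 553.5, B 748.25, H₂O 748.25
Sensible, products 25→217 °C: 63448 kJ/h
Q = ΔH = -36550 kJ/h = -10.153 kW
Heat removed = 10.153 kW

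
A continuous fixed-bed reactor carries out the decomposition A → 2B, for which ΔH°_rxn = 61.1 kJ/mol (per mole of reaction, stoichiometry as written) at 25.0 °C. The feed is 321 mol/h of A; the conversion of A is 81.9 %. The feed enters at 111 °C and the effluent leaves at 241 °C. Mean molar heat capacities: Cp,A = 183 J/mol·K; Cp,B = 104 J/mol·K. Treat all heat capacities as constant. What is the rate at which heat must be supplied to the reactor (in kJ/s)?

Q_in = 6.98 kJ/s

Extent of reaction ξ = 0.819 × 321 = 262.9 mol/h
Reaction term: ξ·ΔH°_rxn = 262.9 × 61.1 = 16063 kJ/h
Sensible, feed 111→25 °C: -5051.9 kJ/h
Outlet flows (mol/h): A 58.101, B 525.8
Sensible, products 25→241 °C: 14108 kJ/h
Q = ΔH = 25119 kJ/h = 6.9776 kW
Heat supplied = 6.9776 kJ/s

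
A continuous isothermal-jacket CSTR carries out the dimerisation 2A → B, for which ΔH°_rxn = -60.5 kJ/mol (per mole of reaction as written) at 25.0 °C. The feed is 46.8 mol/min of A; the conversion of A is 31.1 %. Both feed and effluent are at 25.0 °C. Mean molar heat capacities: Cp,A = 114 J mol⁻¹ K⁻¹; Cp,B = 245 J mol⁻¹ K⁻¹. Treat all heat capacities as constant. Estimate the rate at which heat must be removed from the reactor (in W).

Extent of reaction ξ = 0.311 × 46.8 / 2 = 7.2774 mol/min
Reaction term: ξ·ΔH°_rxn = 7.2774 × -60.5 = -440.28 kJ/min
Q = ΔH = -440.28 kJ/min = -7.338 kW
Heat removed = 7338 W

Q_out = 7340 W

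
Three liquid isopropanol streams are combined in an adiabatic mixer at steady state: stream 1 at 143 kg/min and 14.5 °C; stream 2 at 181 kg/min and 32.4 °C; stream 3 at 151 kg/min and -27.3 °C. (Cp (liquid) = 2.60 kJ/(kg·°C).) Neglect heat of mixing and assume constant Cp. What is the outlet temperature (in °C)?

No heat crosses the boundary, so H_out = H_in.
T_out = Σ ṁᵢCp,ᵢTᵢ / Σ ṁᵢCp,ᵢ
      = 9920.6 / 1235 = 8.0328 °C

T_out = 8.03 °C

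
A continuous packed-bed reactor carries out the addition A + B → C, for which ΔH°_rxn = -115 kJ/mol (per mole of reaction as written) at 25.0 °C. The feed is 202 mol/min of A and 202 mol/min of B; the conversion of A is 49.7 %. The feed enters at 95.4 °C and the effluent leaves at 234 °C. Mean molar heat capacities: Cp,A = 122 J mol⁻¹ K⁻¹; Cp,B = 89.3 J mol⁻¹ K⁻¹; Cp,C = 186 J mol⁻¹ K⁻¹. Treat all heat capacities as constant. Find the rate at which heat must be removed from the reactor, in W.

Q_out = 103000 W

Extent of reaction ξ = 0.497 × 202 = 100.39 mol/min
Reaction term: ξ·ΔH°_rxn = 100.39 × -115 = -11545 kJ/min
Sensible, feed 95.4→25 °C: -3004.9 kJ/min
Outlet flows (mol/min): A 101.61, B 101.61, C 100.39
Sensible, products 25→234 °C: 8389.8 kJ/min
Q = ΔH = -6160.4 kJ/min = -102.67 kW
Heat removed = 102670 W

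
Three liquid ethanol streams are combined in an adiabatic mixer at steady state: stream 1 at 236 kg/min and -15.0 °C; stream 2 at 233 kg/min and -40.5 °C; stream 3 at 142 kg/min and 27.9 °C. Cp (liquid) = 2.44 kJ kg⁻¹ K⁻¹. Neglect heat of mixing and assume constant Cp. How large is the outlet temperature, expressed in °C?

T_out = -14.8 °C

Energy balance with Q = 0: Σ ṁᵢCp,ᵢ(T_out − Tᵢ) = 0
T_out = Σ ṁᵢCp,ᵢTᵢ / Σ ṁᵢCp,ᵢ
      = -21996 / 1490.8 = -14.754 °C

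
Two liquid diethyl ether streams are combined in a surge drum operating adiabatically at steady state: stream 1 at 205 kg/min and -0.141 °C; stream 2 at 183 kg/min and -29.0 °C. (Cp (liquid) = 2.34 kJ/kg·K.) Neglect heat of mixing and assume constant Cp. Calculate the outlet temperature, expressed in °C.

T_out = -13.8 °C

No heat crosses the boundary, so H_out = H_in.
Σ ṁᵢCp,ᵢTᵢ = 205×2.34×-0.141 + 183×2.34×-29.0 = -12486
Σ ṁᵢCp,ᵢ = 205×2.34 + 183×2.34 = 907.92
T_out = -12486 / 907.92 = -13.752 °C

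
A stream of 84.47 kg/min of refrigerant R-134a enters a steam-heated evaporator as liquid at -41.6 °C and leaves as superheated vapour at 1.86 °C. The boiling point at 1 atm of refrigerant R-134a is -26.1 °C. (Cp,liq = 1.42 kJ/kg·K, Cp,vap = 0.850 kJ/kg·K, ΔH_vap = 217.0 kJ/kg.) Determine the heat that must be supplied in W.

Q = 370000 W

liquid -41.6→-26.1 °C: 22.01 kJ/kg
vaporisation at -26.1 °C: 217 kJ/kg
vapour -26.1→1.86 °C: 23.766 kJ/kg
Δh = 22.01 + 217 + 23.766 = 262.78 kJ/kg
Q = ṁ·Δh = 84.47 kg/min × 262.78 kJ/kg = 22197 kJ/min
|Q| = 369.94 kW = 369940 W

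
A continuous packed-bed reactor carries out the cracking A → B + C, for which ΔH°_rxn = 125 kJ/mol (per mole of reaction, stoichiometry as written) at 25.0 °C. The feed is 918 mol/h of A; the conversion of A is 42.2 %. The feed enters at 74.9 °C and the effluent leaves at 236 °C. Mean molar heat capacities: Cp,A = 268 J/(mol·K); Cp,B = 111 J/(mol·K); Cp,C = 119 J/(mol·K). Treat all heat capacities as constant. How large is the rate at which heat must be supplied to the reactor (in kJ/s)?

Q_in = 23.6 kJ/s

Extent of reaction ξ = 0.422 × 918 = 387.4 mol/h
Reaction term: ξ·ΔH°_rxn = 387.4 × 125 = 48424 kJ/h
Sensible, feed 74.9→25 °C: -12277 kJ/h
Outlet flows (mol/h): A 530.6, B 387.4, C 387.4
Sensible, products 25→236 °C: 48805 kJ/h
Q = ΔH = 84953 kJ/h = 23.598 kW
Heat supplied = 23.598 kJ/s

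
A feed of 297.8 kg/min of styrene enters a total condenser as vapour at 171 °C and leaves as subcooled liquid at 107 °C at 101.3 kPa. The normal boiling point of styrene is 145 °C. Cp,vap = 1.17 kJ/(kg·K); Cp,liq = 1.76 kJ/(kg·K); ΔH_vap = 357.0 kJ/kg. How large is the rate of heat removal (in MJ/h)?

Q_c = 8120 MJ/h

vapour 171→145 °C: -30.42 kJ/kg
condensation at 145 °C: -357 kJ/kg
liquid 145→107 °C: -66.88 kJ/kg
Δh = -30.42 + -357 + -66.88 = -454.3 kJ/kg
Q = ṁ·Δh = 297.8 kg/min × -454.3 kJ/kg = -135290 kJ/min
|Q| = 2254.8 kW = 8117.4 MJ/h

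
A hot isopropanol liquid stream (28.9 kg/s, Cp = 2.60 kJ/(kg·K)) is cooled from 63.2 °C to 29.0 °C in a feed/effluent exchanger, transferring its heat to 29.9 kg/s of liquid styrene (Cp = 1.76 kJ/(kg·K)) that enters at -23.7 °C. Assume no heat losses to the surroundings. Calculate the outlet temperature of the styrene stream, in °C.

Heat released by hot stream: Q = 28.9 × 2.60 × (63.2 − 29.0) = 2569.8 kJ/s
Energy balance on cold side (adiabatic exchanger): Q = ṁ_c·Cp_c·(T_c,out − T_c,in)
T_c,out = -23.7 + 2569.8/(29.9 × 1.76) = 25.133 °C

T_c,out = 25.1 °C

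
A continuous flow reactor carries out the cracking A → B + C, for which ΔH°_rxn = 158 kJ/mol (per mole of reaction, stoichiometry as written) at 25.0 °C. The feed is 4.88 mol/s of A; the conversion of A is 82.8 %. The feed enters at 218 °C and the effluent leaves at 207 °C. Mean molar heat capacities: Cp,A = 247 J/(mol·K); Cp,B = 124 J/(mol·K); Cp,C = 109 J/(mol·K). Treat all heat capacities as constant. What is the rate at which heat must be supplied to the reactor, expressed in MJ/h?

Q_in = 2210 MJ/h

Extent of reaction ξ = 0.828 × 4.88 = 4.0406 mol/s
Reaction term: ξ·ΔH°_rxn = 4.0406 × 158 = 638.42 kJ/s
Sensible, feed 218→25 °C: -232.63 kJ/s
Outlet flows (mol/s): A 0.83936, B 4.0406, C 4.0406
Sensible, products 25→207 °C: 209.08 kJ/s
Q = ΔH = 614.87 kJ/s = 614.87 kW
Heat supplied = 2213.5 MJ/h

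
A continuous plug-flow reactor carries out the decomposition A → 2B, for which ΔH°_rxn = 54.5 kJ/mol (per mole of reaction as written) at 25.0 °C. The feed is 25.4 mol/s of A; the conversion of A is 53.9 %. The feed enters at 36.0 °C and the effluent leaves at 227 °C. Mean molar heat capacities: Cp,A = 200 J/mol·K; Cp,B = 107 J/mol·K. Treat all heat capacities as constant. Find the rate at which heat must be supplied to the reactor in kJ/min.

Q_in = 105000 kJ/min

Extent of reaction ξ = 0.539 × 25.4 = 13.691 mol/s
Reaction term: ξ·ΔH°_rxn = 13.691 × 54.5 = 746.14 kJ/s
Sensible, feed 36.0→25 °C: -55.88 kJ/s
Outlet flows (mol/s): A 11.709, B 27.381
Sensible, products 25→227 °C: 1064.9 kJ/s
Q = ΔH = 1755.1 kJ/s = 1755.1 kW
Heat supplied = 105310 kJ/min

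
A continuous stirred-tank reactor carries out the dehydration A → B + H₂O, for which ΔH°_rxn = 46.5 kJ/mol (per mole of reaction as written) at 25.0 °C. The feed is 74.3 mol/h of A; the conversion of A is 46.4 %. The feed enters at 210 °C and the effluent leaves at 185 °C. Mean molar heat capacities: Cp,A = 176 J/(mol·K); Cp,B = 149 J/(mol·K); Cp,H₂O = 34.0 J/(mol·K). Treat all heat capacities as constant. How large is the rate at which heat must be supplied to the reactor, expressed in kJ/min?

Extent of reaction ξ = 0.464 × 74.3 = 34.475 mol/h
Reaction term: ξ·ΔH°_rxn = 34.475 × 46.5 = 1603.1 kJ/h
Sensible, feed 210→25 °C: -2419.2 kJ/h
Outlet flows (mol/h): A 39.825, B 34.475, H₂O 34.475
Sensible, products 25→185 °C: 2130.9 kJ/h
Q = ΔH = 1314.8 kJ/h = 0.36522 kW
Heat supplied = 21.913 kJ/min

Q_in = 21.9 kJ/min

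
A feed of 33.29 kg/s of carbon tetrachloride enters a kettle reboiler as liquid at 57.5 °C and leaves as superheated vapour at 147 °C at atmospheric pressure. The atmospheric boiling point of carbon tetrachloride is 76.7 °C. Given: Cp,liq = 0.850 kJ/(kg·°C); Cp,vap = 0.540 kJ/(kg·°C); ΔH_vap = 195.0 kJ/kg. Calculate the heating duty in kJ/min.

liquid 57.5→76.7 °C: 16.32 kJ/kg
vaporisation at 76.7 °C: 195 kJ/kg
vapour 76.7→147 °C: 37.962 kJ/kg
Δh = 16.32 + 195 + 37.962 = 249.28 kJ/kg
Q = ṁ·Δh = 33.29 kg/s × 249.28 kJ/kg = 8298.6 kJ/s
|Q| = 8298.6 kW = 497920 kJ/min

Q = 498000 kJ/min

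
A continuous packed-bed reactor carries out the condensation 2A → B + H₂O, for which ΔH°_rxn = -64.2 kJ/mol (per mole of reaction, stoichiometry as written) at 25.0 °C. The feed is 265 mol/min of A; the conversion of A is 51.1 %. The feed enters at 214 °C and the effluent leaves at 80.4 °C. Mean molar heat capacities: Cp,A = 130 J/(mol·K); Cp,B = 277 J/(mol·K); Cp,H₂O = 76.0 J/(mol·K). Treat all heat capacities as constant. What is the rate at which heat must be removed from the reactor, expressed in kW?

Extent of reaction ξ = 0.511 × 265 / 2 = 67.707 mol/min
Reaction term: ξ·ΔH°_rxn = 67.707 × -64.2 = -4346.8 kJ/min
Sensible, feed 214→25 °C: -6511.1 kJ/min
Outlet flows (mol/min): A 129.59, B 67.707, H₂O 67.707
Sensible, products 25→80.4 °C: 2257.4 kJ/min
Q = ΔH = -8600.5 kJ/min = -143.34 kW
Heat removed = 143.34 kW

Q_out = 143 kW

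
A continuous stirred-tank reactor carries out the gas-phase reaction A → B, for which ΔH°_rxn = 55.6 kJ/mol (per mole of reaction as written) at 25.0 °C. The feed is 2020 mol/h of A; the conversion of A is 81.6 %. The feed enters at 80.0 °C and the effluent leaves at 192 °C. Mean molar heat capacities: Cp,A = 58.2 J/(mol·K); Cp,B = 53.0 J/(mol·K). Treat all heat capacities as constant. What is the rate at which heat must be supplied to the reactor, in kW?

Extent of reaction ξ = 0.816 × 2020 = 1648.3 mol/h
Reaction term: ξ·ΔH°_rxn = 1648.3 × 55.6 = 91647 kJ/h
Sensible, feed 80.0→25 °C: -6466 kJ/h
Outlet flows (mol/h): A 371.68, B 1648.3
Sensible, products 25→192 °C: 18202 kJ/h
Q = ΔH = 103380 kJ/h = 28.717 kW
Heat supplied = 28.717 kW

Q_in = 28.7 kW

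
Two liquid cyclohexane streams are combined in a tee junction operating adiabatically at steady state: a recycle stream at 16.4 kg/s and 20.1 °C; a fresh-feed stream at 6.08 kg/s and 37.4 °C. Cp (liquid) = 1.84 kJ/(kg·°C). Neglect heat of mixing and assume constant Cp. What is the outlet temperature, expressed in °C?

No heat crosses the boundary, so H_out = H_in.
Σ ṁᵢCp,ᵢTᵢ = 16.4×1.84×20.1 + 6.08×1.84×37.4 = 1024.9
Σ ṁᵢCp,ᵢ = 16.4×1.84 + 6.08×1.84 = 41.363
T_out = 1024.9 / 41.363 = 24.779 °C

T_out = 24.8 °C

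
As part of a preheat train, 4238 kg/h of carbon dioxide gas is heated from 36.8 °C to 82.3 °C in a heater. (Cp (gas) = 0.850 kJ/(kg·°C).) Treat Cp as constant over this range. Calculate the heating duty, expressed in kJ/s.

Q = ṁ·Cp·ΔT = 4238 × 0.850 × (82.3 − 36.8) = 163900 kJ/h
Converting: 163900 / 3600 s = 45.529 kW

Q = 45.5 kJ/s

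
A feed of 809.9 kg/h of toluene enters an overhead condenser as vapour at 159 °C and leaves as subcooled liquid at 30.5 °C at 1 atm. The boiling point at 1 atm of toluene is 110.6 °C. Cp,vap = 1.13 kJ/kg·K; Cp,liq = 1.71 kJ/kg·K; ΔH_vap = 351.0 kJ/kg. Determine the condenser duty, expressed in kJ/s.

vapour 159→110.6 °C: -54.692 kJ/kg
condensation at 110.6 °C: -351 kJ/kg
liquid 110.6→30.5 °C: -136.97 kJ/kg
Δh = -54.692 + -351 + -136.97 = -542.66 kJ/kg
Q = ṁ·Δh = 809.9 kg/h × -542.66 kJ/kg = -439500 kJ/h
|Q| = 122.08 kW

Q_c = 122 kJ/s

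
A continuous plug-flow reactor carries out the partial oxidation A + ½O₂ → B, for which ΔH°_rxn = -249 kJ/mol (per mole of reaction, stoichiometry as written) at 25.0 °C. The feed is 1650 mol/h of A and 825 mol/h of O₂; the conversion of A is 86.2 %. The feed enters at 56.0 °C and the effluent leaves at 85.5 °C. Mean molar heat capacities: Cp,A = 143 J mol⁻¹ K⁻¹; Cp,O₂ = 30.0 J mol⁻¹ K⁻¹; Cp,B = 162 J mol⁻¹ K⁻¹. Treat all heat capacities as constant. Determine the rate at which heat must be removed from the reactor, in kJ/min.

Extent of reaction ξ = 0.862 × 1650 = 1422.3 mol/h
Reaction term: ξ·ΔH°_rxn = 1422.3 × -249 = -354150 kJ/h
Sensible, feed 56.0→25 °C: -8081.7 kJ/h
Outlet flows (mol/h): A 227.7, O₂ 113.85, B 1422.3
Sensible, products 25→85.5 °C: 16117 kJ/h
Q = ΔH = -346120 kJ/h = -96.144 kW
Heat removed = 5768.6 kJ/min

Q_out = 5770 kJ/min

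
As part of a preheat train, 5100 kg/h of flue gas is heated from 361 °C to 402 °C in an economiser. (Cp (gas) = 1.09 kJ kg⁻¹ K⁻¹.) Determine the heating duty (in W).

Q = 63300 W

Q = ṁ·Cp·ΔT = 5100 × 1.09 × (402 − 361) = 227920 kJ/h
Converting: 227920 / 3600 s = 63.311 kW
Heating duty = 63311 W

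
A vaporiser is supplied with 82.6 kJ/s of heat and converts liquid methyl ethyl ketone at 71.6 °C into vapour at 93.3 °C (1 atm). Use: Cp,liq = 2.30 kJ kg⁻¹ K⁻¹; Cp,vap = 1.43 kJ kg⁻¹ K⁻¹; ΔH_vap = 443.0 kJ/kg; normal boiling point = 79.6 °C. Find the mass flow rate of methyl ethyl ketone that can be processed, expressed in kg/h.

Δh = 2.30×(79.6−71.6) + 443.0 + 1.43×(93.3−79.6) = 480.99 kJ/kg
Q = 82.6 kJ/s = 82.6 kJ/s = 297360 kJ/h
ṁ = Q/Δh = 297360 / 480.99 = 618.22 kg/h

ṁ = 618 kg/h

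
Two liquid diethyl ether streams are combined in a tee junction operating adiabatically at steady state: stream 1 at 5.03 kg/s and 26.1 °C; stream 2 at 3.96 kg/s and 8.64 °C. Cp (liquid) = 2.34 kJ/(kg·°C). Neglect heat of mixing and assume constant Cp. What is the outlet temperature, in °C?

Energy balance with Q = 0: Σ ṁᵢCp,ᵢ(T_out − Tᵢ) = 0
T_out = Σ ṁᵢCp,ᵢTᵢ / Σ ṁᵢCp,ᵢ
      = 387.26 / 21.037 = 18.409 °C

T_out = 18.4 °C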